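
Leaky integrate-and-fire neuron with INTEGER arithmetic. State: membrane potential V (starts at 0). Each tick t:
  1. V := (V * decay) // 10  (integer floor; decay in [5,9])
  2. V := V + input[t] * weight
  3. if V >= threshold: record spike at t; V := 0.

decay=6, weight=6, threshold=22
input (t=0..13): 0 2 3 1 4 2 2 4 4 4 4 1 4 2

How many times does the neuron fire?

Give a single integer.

t=0: input=0 -> V=0
t=1: input=2 -> V=12
t=2: input=3 -> V=0 FIRE
t=3: input=1 -> V=6
t=4: input=4 -> V=0 FIRE
t=5: input=2 -> V=12
t=6: input=2 -> V=19
t=7: input=4 -> V=0 FIRE
t=8: input=4 -> V=0 FIRE
t=9: input=4 -> V=0 FIRE
t=10: input=4 -> V=0 FIRE
t=11: input=1 -> V=6
t=12: input=4 -> V=0 FIRE
t=13: input=2 -> V=12

Answer: 7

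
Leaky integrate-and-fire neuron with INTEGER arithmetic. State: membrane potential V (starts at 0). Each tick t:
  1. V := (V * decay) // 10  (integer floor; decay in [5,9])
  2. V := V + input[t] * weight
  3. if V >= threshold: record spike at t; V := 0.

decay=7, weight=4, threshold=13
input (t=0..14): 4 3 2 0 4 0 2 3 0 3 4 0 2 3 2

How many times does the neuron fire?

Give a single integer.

Answer: 6

Derivation:
t=0: input=4 -> V=0 FIRE
t=1: input=3 -> V=12
t=2: input=2 -> V=0 FIRE
t=3: input=0 -> V=0
t=4: input=4 -> V=0 FIRE
t=5: input=0 -> V=0
t=6: input=2 -> V=8
t=7: input=3 -> V=0 FIRE
t=8: input=0 -> V=0
t=9: input=3 -> V=12
t=10: input=4 -> V=0 FIRE
t=11: input=0 -> V=0
t=12: input=2 -> V=8
t=13: input=3 -> V=0 FIRE
t=14: input=2 -> V=8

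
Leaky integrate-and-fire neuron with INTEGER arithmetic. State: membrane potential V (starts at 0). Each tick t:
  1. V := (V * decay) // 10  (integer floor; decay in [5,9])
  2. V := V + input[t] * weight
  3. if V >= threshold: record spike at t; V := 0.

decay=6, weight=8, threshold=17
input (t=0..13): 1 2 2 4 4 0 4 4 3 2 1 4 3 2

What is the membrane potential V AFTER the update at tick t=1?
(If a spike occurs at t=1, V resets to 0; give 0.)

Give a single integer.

Answer: 0

Derivation:
t=0: input=1 -> V=8
t=1: input=2 -> V=0 FIRE
t=2: input=2 -> V=16
t=3: input=4 -> V=0 FIRE
t=4: input=4 -> V=0 FIRE
t=5: input=0 -> V=0
t=6: input=4 -> V=0 FIRE
t=7: input=4 -> V=0 FIRE
t=8: input=3 -> V=0 FIRE
t=9: input=2 -> V=16
t=10: input=1 -> V=0 FIRE
t=11: input=4 -> V=0 FIRE
t=12: input=3 -> V=0 FIRE
t=13: input=2 -> V=16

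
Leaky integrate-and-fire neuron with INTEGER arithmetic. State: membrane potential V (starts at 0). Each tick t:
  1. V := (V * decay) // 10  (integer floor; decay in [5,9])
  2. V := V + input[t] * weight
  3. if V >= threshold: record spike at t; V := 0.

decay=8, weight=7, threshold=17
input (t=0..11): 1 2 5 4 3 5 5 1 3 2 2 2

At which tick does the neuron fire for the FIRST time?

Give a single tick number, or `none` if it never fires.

t=0: input=1 -> V=7
t=1: input=2 -> V=0 FIRE
t=2: input=5 -> V=0 FIRE
t=3: input=4 -> V=0 FIRE
t=4: input=3 -> V=0 FIRE
t=5: input=5 -> V=0 FIRE
t=6: input=5 -> V=0 FIRE
t=7: input=1 -> V=7
t=8: input=3 -> V=0 FIRE
t=9: input=2 -> V=14
t=10: input=2 -> V=0 FIRE
t=11: input=2 -> V=14

Answer: 1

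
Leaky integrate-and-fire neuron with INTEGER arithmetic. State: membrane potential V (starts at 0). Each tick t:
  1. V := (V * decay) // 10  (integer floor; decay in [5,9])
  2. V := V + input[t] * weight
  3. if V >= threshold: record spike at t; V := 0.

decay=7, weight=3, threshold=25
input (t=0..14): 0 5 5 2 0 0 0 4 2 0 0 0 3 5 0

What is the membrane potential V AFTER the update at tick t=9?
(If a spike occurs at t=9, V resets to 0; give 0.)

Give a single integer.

t=0: input=0 -> V=0
t=1: input=5 -> V=15
t=2: input=5 -> V=0 FIRE
t=3: input=2 -> V=6
t=4: input=0 -> V=4
t=5: input=0 -> V=2
t=6: input=0 -> V=1
t=7: input=4 -> V=12
t=8: input=2 -> V=14
t=9: input=0 -> V=9
t=10: input=0 -> V=6
t=11: input=0 -> V=4
t=12: input=3 -> V=11
t=13: input=5 -> V=22
t=14: input=0 -> V=15

Answer: 9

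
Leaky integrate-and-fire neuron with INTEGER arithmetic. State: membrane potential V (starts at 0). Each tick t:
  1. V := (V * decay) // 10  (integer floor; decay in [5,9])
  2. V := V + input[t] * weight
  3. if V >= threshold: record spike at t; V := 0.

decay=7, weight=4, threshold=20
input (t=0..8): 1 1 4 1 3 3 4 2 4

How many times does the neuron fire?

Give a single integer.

t=0: input=1 -> V=4
t=1: input=1 -> V=6
t=2: input=4 -> V=0 FIRE
t=3: input=1 -> V=4
t=4: input=3 -> V=14
t=5: input=3 -> V=0 FIRE
t=6: input=4 -> V=16
t=7: input=2 -> V=19
t=8: input=4 -> V=0 FIRE

Answer: 3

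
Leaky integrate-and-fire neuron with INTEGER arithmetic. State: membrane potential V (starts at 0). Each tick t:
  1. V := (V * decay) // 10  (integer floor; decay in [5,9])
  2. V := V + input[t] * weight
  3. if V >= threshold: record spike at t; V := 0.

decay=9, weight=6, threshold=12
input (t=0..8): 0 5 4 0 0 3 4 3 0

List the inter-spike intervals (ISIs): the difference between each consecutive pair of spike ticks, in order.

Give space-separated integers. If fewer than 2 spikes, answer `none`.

t=0: input=0 -> V=0
t=1: input=5 -> V=0 FIRE
t=2: input=4 -> V=0 FIRE
t=3: input=0 -> V=0
t=4: input=0 -> V=0
t=5: input=3 -> V=0 FIRE
t=6: input=4 -> V=0 FIRE
t=7: input=3 -> V=0 FIRE
t=8: input=0 -> V=0

Answer: 1 3 1 1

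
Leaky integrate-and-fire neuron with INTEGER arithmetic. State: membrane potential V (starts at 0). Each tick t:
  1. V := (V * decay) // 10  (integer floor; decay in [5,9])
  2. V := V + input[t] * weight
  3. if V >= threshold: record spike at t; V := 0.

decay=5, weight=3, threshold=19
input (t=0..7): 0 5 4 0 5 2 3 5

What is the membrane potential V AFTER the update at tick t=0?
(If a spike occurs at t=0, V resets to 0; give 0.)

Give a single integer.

Answer: 0

Derivation:
t=0: input=0 -> V=0
t=1: input=5 -> V=15
t=2: input=4 -> V=0 FIRE
t=3: input=0 -> V=0
t=4: input=5 -> V=15
t=5: input=2 -> V=13
t=6: input=3 -> V=15
t=7: input=5 -> V=0 FIRE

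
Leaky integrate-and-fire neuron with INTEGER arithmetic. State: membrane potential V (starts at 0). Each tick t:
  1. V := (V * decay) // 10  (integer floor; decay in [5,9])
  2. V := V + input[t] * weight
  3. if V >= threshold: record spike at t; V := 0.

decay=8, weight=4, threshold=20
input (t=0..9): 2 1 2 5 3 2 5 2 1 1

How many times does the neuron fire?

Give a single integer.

Answer: 2

Derivation:
t=0: input=2 -> V=8
t=1: input=1 -> V=10
t=2: input=2 -> V=16
t=3: input=5 -> V=0 FIRE
t=4: input=3 -> V=12
t=5: input=2 -> V=17
t=6: input=5 -> V=0 FIRE
t=7: input=2 -> V=8
t=8: input=1 -> V=10
t=9: input=1 -> V=12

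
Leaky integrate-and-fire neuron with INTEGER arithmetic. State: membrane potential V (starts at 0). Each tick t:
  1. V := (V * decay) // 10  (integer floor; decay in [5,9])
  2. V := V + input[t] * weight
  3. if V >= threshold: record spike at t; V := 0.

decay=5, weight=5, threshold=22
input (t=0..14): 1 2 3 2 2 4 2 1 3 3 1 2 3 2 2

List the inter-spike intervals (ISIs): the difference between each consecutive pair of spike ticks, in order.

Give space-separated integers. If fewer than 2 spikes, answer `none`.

Answer: 4

Derivation:
t=0: input=1 -> V=5
t=1: input=2 -> V=12
t=2: input=3 -> V=21
t=3: input=2 -> V=20
t=4: input=2 -> V=20
t=5: input=4 -> V=0 FIRE
t=6: input=2 -> V=10
t=7: input=1 -> V=10
t=8: input=3 -> V=20
t=9: input=3 -> V=0 FIRE
t=10: input=1 -> V=5
t=11: input=2 -> V=12
t=12: input=3 -> V=21
t=13: input=2 -> V=20
t=14: input=2 -> V=20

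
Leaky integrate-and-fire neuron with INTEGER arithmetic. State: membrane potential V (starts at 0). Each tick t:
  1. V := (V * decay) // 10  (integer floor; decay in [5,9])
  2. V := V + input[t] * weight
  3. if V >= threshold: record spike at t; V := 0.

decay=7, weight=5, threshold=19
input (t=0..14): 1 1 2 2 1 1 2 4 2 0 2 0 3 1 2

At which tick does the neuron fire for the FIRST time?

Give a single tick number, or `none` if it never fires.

t=0: input=1 -> V=5
t=1: input=1 -> V=8
t=2: input=2 -> V=15
t=3: input=2 -> V=0 FIRE
t=4: input=1 -> V=5
t=5: input=1 -> V=8
t=6: input=2 -> V=15
t=7: input=4 -> V=0 FIRE
t=8: input=2 -> V=10
t=9: input=0 -> V=7
t=10: input=2 -> V=14
t=11: input=0 -> V=9
t=12: input=3 -> V=0 FIRE
t=13: input=1 -> V=5
t=14: input=2 -> V=13

Answer: 3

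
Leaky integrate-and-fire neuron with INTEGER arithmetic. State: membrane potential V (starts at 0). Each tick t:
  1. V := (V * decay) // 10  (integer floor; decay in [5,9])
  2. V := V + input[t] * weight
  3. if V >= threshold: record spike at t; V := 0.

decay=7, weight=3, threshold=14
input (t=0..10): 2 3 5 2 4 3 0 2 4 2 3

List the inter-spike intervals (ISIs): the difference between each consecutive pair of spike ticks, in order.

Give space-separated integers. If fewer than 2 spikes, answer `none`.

t=0: input=2 -> V=6
t=1: input=3 -> V=13
t=2: input=5 -> V=0 FIRE
t=3: input=2 -> V=6
t=4: input=4 -> V=0 FIRE
t=5: input=3 -> V=9
t=6: input=0 -> V=6
t=7: input=2 -> V=10
t=8: input=4 -> V=0 FIRE
t=9: input=2 -> V=6
t=10: input=3 -> V=13

Answer: 2 4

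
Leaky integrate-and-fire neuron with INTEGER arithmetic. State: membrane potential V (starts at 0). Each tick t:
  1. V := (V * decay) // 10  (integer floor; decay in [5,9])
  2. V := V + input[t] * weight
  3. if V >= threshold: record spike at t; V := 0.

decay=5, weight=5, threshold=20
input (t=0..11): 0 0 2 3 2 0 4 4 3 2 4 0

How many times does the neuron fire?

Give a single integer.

Answer: 4

Derivation:
t=0: input=0 -> V=0
t=1: input=0 -> V=0
t=2: input=2 -> V=10
t=3: input=3 -> V=0 FIRE
t=4: input=2 -> V=10
t=5: input=0 -> V=5
t=6: input=4 -> V=0 FIRE
t=7: input=4 -> V=0 FIRE
t=8: input=3 -> V=15
t=9: input=2 -> V=17
t=10: input=4 -> V=0 FIRE
t=11: input=0 -> V=0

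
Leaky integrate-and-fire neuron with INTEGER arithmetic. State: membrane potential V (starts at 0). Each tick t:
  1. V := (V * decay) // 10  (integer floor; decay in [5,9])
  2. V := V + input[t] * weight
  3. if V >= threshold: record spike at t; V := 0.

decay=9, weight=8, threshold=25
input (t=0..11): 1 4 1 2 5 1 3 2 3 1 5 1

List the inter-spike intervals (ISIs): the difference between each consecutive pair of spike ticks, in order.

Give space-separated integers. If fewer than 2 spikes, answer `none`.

t=0: input=1 -> V=8
t=1: input=4 -> V=0 FIRE
t=2: input=1 -> V=8
t=3: input=2 -> V=23
t=4: input=5 -> V=0 FIRE
t=5: input=1 -> V=8
t=6: input=3 -> V=0 FIRE
t=7: input=2 -> V=16
t=8: input=3 -> V=0 FIRE
t=9: input=1 -> V=8
t=10: input=5 -> V=0 FIRE
t=11: input=1 -> V=8

Answer: 3 2 2 2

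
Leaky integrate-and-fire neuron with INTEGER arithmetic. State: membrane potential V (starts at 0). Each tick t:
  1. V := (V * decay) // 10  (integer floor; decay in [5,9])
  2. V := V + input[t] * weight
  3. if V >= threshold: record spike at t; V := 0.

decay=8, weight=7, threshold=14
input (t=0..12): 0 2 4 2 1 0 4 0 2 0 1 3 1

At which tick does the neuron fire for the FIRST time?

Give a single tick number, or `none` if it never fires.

Answer: 1

Derivation:
t=0: input=0 -> V=0
t=1: input=2 -> V=0 FIRE
t=2: input=4 -> V=0 FIRE
t=3: input=2 -> V=0 FIRE
t=4: input=1 -> V=7
t=5: input=0 -> V=5
t=6: input=4 -> V=0 FIRE
t=7: input=0 -> V=0
t=8: input=2 -> V=0 FIRE
t=9: input=0 -> V=0
t=10: input=1 -> V=7
t=11: input=3 -> V=0 FIRE
t=12: input=1 -> V=7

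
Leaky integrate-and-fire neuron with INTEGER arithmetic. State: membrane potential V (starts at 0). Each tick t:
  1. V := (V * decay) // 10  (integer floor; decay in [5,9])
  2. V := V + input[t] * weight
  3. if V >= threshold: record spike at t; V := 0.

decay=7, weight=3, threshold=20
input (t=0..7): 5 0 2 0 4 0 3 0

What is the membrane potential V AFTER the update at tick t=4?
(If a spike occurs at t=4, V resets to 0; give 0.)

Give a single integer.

Answer: 18

Derivation:
t=0: input=5 -> V=15
t=1: input=0 -> V=10
t=2: input=2 -> V=13
t=3: input=0 -> V=9
t=4: input=4 -> V=18
t=5: input=0 -> V=12
t=6: input=3 -> V=17
t=7: input=0 -> V=11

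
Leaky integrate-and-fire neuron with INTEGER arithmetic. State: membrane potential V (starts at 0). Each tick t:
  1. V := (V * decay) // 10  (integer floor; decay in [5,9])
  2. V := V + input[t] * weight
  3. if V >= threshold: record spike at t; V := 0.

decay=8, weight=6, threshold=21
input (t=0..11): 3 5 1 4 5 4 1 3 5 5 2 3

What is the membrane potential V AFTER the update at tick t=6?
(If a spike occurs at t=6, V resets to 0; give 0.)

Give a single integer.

t=0: input=3 -> V=18
t=1: input=5 -> V=0 FIRE
t=2: input=1 -> V=6
t=3: input=4 -> V=0 FIRE
t=4: input=5 -> V=0 FIRE
t=5: input=4 -> V=0 FIRE
t=6: input=1 -> V=6
t=7: input=3 -> V=0 FIRE
t=8: input=5 -> V=0 FIRE
t=9: input=5 -> V=0 FIRE
t=10: input=2 -> V=12
t=11: input=3 -> V=0 FIRE

Answer: 6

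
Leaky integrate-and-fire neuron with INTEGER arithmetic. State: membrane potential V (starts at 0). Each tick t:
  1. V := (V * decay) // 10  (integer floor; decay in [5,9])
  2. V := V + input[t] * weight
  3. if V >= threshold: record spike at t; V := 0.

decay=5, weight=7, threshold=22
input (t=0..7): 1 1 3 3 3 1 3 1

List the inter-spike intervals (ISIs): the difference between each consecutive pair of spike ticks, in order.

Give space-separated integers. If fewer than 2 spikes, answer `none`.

t=0: input=1 -> V=7
t=1: input=1 -> V=10
t=2: input=3 -> V=0 FIRE
t=3: input=3 -> V=21
t=4: input=3 -> V=0 FIRE
t=5: input=1 -> V=7
t=6: input=3 -> V=0 FIRE
t=7: input=1 -> V=7

Answer: 2 2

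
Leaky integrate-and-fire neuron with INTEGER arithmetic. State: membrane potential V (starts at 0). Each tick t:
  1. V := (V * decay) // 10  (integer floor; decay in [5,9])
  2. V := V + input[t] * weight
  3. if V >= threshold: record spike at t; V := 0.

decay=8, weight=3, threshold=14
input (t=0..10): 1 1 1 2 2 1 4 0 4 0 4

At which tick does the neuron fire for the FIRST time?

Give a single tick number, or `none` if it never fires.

Answer: 4

Derivation:
t=0: input=1 -> V=3
t=1: input=1 -> V=5
t=2: input=1 -> V=7
t=3: input=2 -> V=11
t=4: input=2 -> V=0 FIRE
t=5: input=1 -> V=3
t=6: input=4 -> V=0 FIRE
t=7: input=0 -> V=0
t=8: input=4 -> V=12
t=9: input=0 -> V=9
t=10: input=4 -> V=0 FIRE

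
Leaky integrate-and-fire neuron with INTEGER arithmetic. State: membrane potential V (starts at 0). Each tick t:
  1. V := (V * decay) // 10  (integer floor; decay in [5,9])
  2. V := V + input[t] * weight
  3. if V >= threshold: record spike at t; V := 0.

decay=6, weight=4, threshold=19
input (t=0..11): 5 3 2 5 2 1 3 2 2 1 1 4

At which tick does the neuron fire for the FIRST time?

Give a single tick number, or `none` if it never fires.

t=0: input=5 -> V=0 FIRE
t=1: input=3 -> V=12
t=2: input=2 -> V=15
t=3: input=5 -> V=0 FIRE
t=4: input=2 -> V=8
t=5: input=1 -> V=8
t=6: input=3 -> V=16
t=7: input=2 -> V=17
t=8: input=2 -> V=18
t=9: input=1 -> V=14
t=10: input=1 -> V=12
t=11: input=4 -> V=0 FIRE

Answer: 0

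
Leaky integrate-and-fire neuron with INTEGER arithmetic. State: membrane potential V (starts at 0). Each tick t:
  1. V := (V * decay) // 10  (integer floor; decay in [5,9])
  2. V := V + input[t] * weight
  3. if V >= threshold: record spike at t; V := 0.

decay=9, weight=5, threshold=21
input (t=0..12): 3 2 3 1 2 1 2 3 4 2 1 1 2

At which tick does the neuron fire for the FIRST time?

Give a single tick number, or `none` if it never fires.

Answer: 1

Derivation:
t=0: input=3 -> V=15
t=1: input=2 -> V=0 FIRE
t=2: input=3 -> V=15
t=3: input=1 -> V=18
t=4: input=2 -> V=0 FIRE
t=5: input=1 -> V=5
t=6: input=2 -> V=14
t=7: input=3 -> V=0 FIRE
t=8: input=4 -> V=20
t=9: input=2 -> V=0 FIRE
t=10: input=1 -> V=5
t=11: input=1 -> V=9
t=12: input=2 -> V=18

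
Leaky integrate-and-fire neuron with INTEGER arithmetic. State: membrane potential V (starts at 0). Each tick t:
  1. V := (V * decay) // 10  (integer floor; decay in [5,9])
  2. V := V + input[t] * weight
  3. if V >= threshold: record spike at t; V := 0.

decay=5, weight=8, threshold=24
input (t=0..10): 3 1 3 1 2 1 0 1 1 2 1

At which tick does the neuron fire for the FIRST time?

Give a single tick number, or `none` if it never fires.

Answer: 0

Derivation:
t=0: input=3 -> V=0 FIRE
t=1: input=1 -> V=8
t=2: input=3 -> V=0 FIRE
t=3: input=1 -> V=8
t=4: input=2 -> V=20
t=5: input=1 -> V=18
t=6: input=0 -> V=9
t=7: input=1 -> V=12
t=8: input=1 -> V=14
t=9: input=2 -> V=23
t=10: input=1 -> V=19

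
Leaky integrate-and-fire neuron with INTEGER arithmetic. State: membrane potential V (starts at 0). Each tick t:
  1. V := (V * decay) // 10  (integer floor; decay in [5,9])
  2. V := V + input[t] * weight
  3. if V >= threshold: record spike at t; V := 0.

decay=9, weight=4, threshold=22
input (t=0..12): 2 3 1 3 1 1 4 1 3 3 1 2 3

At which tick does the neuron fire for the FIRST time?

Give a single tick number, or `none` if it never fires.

Answer: 3

Derivation:
t=0: input=2 -> V=8
t=1: input=3 -> V=19
t=2: input=1 -> V=21
t=3: input=3 -> V=0 FIRE
t=4: input=1 -> V=4
t=5: input=1 -> V=7
t=6: input=4 -> V=0 FIRE
t=7: input=1 -> V=4
t=8: input=3 -> V=15
t=9: input=3 -> V=0 FIRE
t=10: input=1 -> V=4
t=11: input=2 -> V=11
t=12: input=3 -> V=21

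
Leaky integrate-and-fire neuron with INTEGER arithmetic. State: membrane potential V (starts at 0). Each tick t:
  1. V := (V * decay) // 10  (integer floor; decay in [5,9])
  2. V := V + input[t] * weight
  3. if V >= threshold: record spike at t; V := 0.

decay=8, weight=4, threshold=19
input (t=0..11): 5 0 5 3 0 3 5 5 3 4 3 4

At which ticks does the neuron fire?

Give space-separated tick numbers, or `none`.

t=0: input=5 -> V=0 FIRE
t=1: input=0 -> V=0
t=2: input=5 -> V=0 FIRE
t=3: input=3 -> V=12
t=4: input=0 -> V=9
t=5: input=3 -> V=0 FIRE
t=6: input=5 -> V=0 FIRE
t=7: input=5 -> V=0 FIRE
t=8: input=3 -> V=12
t=9: input=4 -> V=0 FIRE
t=10: input=3 -> V=12
t=11: input=4 -> V=0 FIRE

Answer: 0 2 5 6 7 9 11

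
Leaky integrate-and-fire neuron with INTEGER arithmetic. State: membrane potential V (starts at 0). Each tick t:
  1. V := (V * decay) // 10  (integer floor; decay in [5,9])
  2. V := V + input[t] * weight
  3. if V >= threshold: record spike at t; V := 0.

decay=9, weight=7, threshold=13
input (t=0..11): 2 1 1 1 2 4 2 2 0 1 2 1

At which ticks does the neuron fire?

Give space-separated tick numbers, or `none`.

Answer: 0 2 4 5 6 7 10

Derivation:
t=0: input=2 -> V=0 FIRE
t=1: input=1 -> V=7
t=2: input=1 -> V=0 FIRE
t=3: input=1 -> V=7
t=4: input=2 -> V=0 FIRE
t=5: input=4 -> V=0 FIRE
t=6: input=2 -> V=0 FIRE
t=7: input=2 -> V=0 FIRE
t=8: input=0 -> V=0
t=9: input=1 -> V=7
t=10: input=2 -> V=0 FIRE
t=11: input=1 -> V=7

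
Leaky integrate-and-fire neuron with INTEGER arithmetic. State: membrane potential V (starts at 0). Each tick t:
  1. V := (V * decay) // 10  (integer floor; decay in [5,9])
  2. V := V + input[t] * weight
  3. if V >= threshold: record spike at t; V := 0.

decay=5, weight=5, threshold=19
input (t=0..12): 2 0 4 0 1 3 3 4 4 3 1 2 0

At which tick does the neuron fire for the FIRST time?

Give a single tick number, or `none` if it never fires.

t=0: input=2 -> V=10
t=1: input=0 -> V=5
t=2: input=4 -> V=0 FIRE
t=3: input=0 -> V=0
t=4: input=1 -> V=5
t=5: input=3 -> V=17
t=6: input=3 -> V=0 FIRE
t=7: input=4 -> V=0 FIRE
t=8: input=4 -> V=0 FIRE
t=9: input=3 -> V=15
t=10: input=1 -> V=12
t=11: input=2 -> V=16
t=12: input=0 -> V=8

Answer: 2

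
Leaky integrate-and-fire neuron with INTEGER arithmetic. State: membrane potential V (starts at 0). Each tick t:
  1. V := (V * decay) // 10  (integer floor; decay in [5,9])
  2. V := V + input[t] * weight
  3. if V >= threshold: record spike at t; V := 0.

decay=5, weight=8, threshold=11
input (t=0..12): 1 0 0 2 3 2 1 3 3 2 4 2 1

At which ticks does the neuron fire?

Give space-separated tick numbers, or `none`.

Answer: 3 4 5 7 8 9 10 11

Derivation:
t=0: input=1 -> V=8
t=1: input=0 -> V=4
t=2: input=0 -> V=2
t=3: input=2 -> V=0 FIRE
t=4: input=3 -> V=0 FIRE
t=5: input=2 -> V=0 FIRE
t=6: input=1 -> V=8
t=7: input=3 -> V=0 FIRE
t=8: input=3 -> V=0 FIRE
t=9: input=2 -> V=0 FIRE
t=10: input=4 -> V=0 FIRE
t=11: input=2 -> V=0 FIRE
t=12: input=1 -> V=8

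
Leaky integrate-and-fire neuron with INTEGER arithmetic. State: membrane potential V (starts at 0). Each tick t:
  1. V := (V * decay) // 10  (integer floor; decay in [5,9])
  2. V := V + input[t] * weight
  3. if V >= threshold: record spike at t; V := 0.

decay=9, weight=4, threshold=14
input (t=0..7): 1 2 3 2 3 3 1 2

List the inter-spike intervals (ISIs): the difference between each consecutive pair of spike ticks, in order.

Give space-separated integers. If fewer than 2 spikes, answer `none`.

Answer: 2 2

Derivation:
t=0: input=1 -> V=4
t=1: input=2 -> V=11
t=2: input=3 -> V=0 FIRE
t=3: input=2 -> V=8
t=4: input=3 -> V=0 FIRE
t=5: input=3 -> V=12
t=6: input=1 -> V=0 FIRE
t=7: input=2 -> V=8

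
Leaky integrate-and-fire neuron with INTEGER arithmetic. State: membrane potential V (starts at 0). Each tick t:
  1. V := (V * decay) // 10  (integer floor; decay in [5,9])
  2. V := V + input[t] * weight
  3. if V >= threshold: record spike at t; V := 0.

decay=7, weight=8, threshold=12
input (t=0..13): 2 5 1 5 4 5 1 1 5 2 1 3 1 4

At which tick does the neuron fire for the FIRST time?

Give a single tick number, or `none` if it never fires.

t=0: input=2 -> V=0 FIRE
t=1: input=5 -> V=0 FIRE
t=2: input=1 -> V=8
t=3: input=5 -> V=0 FIRE
t=4: input=4 -> V=0 FIRE
t=5: input=5 -> V=0 FIRE
t=6: input=1 -> V=8
t=7: input=1 -> V=0 FIRE
t=8: input=5 -> V=0 FIRE
t=9: input=2 -> V=0 FIRE
t=10: input=1 -> V=8
t=11: input=3 -> V=0 FIRE
t=12: input=1 -> V=8
t=13: input=4 -> V=0 FIRE

Answer: 0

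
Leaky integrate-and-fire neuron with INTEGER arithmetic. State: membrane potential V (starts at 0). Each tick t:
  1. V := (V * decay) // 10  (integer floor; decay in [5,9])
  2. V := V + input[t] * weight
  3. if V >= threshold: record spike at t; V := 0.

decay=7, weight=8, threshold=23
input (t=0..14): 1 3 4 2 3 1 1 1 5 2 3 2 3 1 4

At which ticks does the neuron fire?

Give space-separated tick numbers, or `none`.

t=0: input=1 -> V=8
t=1: input=3 -> V=0 FIRE
t=2: input=4 -> V=0 FIRE
t=3: input=2 -> V=16
t=4: input=3 -> V=0 FIRE
t=5: input=1 -> V=8
t=6: input=1 -> V=13
t=7: input=1 -> V=17
t=8: input=5 -> V=0 FIRE
t=9: input=2 -> V=16
t=10: input=3 -> V=0 FIRE
t=11: input=2 -> V=16
t=12: input=3 -> V=0 FIRE
t=13: input=1 -> V=8
t=14: input=4 -> V=0 FIRE

Answer: 1 2 4 8 10 12 14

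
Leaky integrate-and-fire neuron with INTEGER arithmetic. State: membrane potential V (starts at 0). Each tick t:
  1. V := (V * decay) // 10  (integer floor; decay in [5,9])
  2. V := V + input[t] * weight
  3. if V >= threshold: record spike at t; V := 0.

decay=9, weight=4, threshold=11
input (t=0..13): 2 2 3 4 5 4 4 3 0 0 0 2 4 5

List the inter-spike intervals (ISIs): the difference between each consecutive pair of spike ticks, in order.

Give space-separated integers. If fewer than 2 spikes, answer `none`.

Answer: 1 1 1 1 1 1 5 1

Derivation:
t=0: input=2 -> V=8
t=1: input=2 -> V=0 FIRE
t=2: input=3 -> V=0 FIRE
t=3: input=4 -> V=0 FIRE
t=4: input=5 -> V=0 FIRE
t=5: input=4 -> V=0 FIRE
t=6: input=4 -> V=0 FIRE
t=7: input=3 -> V=0 FIRE
t=8: input=0 -> V=0
t=9: input=0 -> V=0
t=10: input=0 -> V=0
t=11: input=2 -> V=8
t=12: input=4 -> V=0 FIRE
t=13: input=5 -> V=0 FIRE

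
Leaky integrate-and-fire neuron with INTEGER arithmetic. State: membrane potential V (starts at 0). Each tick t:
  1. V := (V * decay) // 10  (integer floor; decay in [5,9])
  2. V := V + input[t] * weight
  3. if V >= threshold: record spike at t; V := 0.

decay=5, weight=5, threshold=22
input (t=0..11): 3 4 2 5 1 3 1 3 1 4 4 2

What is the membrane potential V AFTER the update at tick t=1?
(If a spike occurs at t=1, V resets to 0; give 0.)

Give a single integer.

Answer: 0

Derivation:
t=0: input=3 -> V=15
t=1: input=4 -> V=0 FIRE
t=2: input=2 -> V=10
t=3: input=5 -> V=0 FIRE
t=4: input=1 -> V=5
t=5: input=3 -> V=17
t=6: input=1 -> V=13
t=7: input=3 -> V=21
t=8: input=1 -> V=15
t=9: input=4 -> V=0 FIRE
t=10: input=4 -> V=20
t=11: input=2 -> V=20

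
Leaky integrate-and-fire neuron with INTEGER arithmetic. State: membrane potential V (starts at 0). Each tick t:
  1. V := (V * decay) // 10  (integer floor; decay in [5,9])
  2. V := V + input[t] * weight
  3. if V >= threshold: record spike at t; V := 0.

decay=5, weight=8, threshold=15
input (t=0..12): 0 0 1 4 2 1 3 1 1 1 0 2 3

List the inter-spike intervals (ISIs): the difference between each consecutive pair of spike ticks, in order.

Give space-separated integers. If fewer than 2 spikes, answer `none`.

Answer: 1 2 5 1

Derivation:
t=0: input=0 -> V=0
t=1: input=0 -> V=0
t=2: input=1 -> V=8
t=3: input=4 -> V=0 FIRE
t=4: input=2 -> V=0 FIRE
t=5: input=1 -> V=8
t=6: input=3 -> V=0 FIRE
t=7: input=1 -> V=8
t=8: input=1 -> V=12
t=9: input=1 -> V=14
t=10: input=0 -> V=7
t=11: input=2 -> V=0 FIRE
t=12: input=3 -> V=0 FIRE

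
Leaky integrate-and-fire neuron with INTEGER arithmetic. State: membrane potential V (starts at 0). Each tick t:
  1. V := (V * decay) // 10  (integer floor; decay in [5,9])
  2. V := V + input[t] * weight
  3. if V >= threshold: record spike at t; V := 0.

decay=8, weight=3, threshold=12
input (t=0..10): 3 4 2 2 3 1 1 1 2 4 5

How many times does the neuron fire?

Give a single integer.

t=0: input=3 -> V=9
t=1: input=4 -> V=0 FIRE
t=2: input=2 -> V=6
t=3: input=2 -> V=10
t=4: input=3 -> V=0 FIRE
t=5: input=1 -> V=3
t=6: input=1 -> V=5
t=7: input=1 -> V=7
t=8: input=2 -> V=11
t=9: input=4 -> V=0 FIRE
t=10: input=5 -> V=0 FIRE

Answer: 4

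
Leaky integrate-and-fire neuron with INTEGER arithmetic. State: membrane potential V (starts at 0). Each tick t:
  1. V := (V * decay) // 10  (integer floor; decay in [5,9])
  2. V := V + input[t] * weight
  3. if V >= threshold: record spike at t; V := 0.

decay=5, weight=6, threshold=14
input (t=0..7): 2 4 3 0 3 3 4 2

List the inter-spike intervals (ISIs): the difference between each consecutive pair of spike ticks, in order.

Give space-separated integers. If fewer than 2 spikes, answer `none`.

t=0: input=2 -> V=12
t=1: input=4 -> V=0 FIRE
t=2: input=3 -> V=0 FIRE
t=3: input=0 -> V=0
t=4: input=3 -> V=0 FIRE
t=5: input=3 -> V=0 FIRE
t=6: input=4 -> V=0 FIRE
t=7: input=2 -> V=12

Answer: 1 2 1 1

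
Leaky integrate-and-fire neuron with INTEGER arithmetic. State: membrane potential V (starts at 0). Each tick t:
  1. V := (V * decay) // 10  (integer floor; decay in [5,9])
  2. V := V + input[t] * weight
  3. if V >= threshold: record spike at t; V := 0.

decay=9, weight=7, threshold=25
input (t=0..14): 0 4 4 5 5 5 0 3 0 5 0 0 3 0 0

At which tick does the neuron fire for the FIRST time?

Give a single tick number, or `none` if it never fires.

t=0: input=0 -> V=0
t=1: input=4 -> V=0 FIRE
t=2: input=4 -> V=0 FIRE
t=3: input=5 -> V=0 FIRE
t=4: input=5 -> V=0 FIRE
t=5: input=5 -> V=0 FIRE
t=6: input=0 -> V=0
t=7: input=3 -> V=21
t=8: input=0 -> V=18
t=9: input=5 -> V=0 FIRE
t=10: input=0 -> V=0
t=11: input=0 -> V=0
t=12: input=3 -> V=21
t=13: input=0 -> V=18
t=14: input=0 -> V=16

Answer: 1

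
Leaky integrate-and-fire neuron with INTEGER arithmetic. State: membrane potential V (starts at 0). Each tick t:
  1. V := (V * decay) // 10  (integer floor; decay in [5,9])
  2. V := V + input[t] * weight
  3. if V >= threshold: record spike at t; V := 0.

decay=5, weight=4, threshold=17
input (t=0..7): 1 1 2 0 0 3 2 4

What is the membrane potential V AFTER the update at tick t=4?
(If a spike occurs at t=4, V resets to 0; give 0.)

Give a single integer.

t=0: input=1 -> V=4
t=1: input=1 -> V=6
t=2: input=2 -> V=11
t=3: input=0 -> V=5
t=4: input=0 -> V=2
t=5: input=3 -> V=13
t=6: input=2 -> V=14
t=7: input=4 -> V=0 FIRE

Answer: 2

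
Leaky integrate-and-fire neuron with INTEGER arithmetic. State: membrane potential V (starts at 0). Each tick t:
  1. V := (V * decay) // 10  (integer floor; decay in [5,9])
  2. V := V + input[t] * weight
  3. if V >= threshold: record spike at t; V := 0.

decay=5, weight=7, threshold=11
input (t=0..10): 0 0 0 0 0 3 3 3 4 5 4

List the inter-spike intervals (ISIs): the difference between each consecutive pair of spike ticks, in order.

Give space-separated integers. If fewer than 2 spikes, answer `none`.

Answer: 1 1 1 1 1

Derivation:
t=0: input=0 -> V=0
t=1: input=0 -> V=0
t=2: input=0 -> V=0
t=3: input=0 -> V=0
t=4: input=0 -> V=0
t=5: input=3 -> V=0 FIRE
t=6: input=3 -> V=0 FIRE
t=7: input=3 -> V=0 FIRE
t=8: input=4 -> V=0 FIRE
t=9: input=5 -> V=0 FIRE
t=10: input=4 -> V=0 FIRE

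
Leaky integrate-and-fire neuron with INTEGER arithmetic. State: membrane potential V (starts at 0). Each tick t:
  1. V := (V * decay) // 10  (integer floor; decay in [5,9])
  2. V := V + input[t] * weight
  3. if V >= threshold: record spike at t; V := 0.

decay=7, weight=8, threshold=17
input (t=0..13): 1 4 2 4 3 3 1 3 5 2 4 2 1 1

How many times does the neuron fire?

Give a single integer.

Answer: 8

Derivation:
t=0: input=1 -> V=8
t=1: input=4 -> V=0 FIRE
t=2: input=2 -> V=16
t=3: input=4 -> V=0 FIRE
t=4: input=3 -> V=0 FIRE
t=5: input=3 -> V=0 FIRE
t=6: input=1 -> V=8
t=7: input=3 -> V=0 FIRE
t=8: input=5 -> V=0 FIRE
t=9: input=2 -> V=16
t=10: input=4 -> V=0 FIRE
t=11: input=2 -> V=16
t=12: input=1 -> V=0 FIRE
t=13: input=1 -> V=8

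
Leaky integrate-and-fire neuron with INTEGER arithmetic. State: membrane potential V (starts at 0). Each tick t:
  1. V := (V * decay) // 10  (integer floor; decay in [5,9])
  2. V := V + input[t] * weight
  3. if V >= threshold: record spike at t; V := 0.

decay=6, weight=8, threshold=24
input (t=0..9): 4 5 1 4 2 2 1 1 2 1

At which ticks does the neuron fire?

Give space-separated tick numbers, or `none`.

t=0: input=4 -> V=0 FIRE
t=1: input=5 -> V=0 FIRE
t=2: input=1 -> V=8
t=3: input=4 -> V=0 FIRE
t=4: input=2 -> V=16
t=5: input=2 -> V=0 FIRE
t=6: input=1 -> V=8
t=7: input=1 -> V=12
t=8: input=2 -> V=23
t=9: input=1 -> V=21

Answer: 0 1 3 5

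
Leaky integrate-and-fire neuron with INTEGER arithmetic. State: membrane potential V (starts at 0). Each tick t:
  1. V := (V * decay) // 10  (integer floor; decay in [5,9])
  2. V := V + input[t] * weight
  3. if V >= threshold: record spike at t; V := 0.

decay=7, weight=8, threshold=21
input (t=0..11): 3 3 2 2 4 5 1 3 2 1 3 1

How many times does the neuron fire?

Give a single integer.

Answer: 7

Derivation:
t=0: input=3 -> V=0 FIRE
t=1: input=3 -> V=0 FIRE
t=2: input=2 -> V=16
t=3: input=2 -> V=0 FIRE
t=4: input=4 -> V=0 FIRE
t=5: input=5 -> V=0 FIRE
t=6: input=1 -> V=8
t=7: input=3 -> V=0 FIRE
t=8: input=2 -> V=16
t=9: input=1 -> V=19
t=10: input=3 -> V=0 FIRE
t=11: input=1 -> V=8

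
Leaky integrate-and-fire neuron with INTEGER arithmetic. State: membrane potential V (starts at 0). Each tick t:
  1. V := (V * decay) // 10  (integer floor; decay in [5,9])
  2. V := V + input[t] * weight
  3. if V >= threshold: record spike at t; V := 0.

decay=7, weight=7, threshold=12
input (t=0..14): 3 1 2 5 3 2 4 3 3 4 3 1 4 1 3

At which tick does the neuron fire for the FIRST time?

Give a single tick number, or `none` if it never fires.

Answer: 0

Derivation:
t=0: input=3 -> V=0 FIRE
t=1: input=1 -> V=7
t=2: input=2 -> V=0 FIRE
t=3: input=5 -> V=0 FIRE
t=4: input=3 -> V=0 FIRE
t=5: input=2 -> V=0 FIRE
t=6: input=4 -> V=0 FIRE
t=7: input=3 -> V=0 FIRE
t=8: input=3 -> V=0 FIRE
t=9: input=4 -> V=0 FIRE
t=10: input=3 -> V=0 FIRE
t=11: input=1 -> V=7
t=12: input=4 -> V=0 FIRE
t=13: input=1 -> V=7
t=14: input=3 -> V=0 FIRE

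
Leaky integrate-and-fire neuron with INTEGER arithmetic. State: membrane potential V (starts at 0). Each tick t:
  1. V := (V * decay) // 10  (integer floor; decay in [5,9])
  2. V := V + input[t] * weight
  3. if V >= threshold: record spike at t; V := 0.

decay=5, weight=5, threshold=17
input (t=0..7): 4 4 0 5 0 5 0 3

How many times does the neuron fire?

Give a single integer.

Answer: 4

Derivation:
t=0: input=4 -> V=0 FIRE
t=1: input=4 -> V=0 FIRE
t=2: input=0 -> V=0
t=3: input=5 -> V=0 FIRE
t=4: input=0 -> V=0
t=5: input=5 -> V=0 FIRE
t=6: input=0 -> V=0
t=7: input=3 -> V=15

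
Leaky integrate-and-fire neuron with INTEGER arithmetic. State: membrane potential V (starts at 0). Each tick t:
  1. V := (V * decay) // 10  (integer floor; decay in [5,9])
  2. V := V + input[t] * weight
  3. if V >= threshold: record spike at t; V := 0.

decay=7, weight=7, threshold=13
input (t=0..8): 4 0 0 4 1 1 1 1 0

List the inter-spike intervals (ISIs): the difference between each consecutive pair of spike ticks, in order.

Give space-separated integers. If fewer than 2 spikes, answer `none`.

t=0: input=4 -> V=0 FIRE
t=1: input=0 -> V=0
t=2: input=0 -> V=0
t=3: input=4 -> V=0 FIRE
t=4: input=1 -> V=7
t=5: input=1 -> V=11
t=6: input=1 -> V=0 FIRE
t=7: input=1 -> V=7
t=8: input=0 -> V=4

Answer: 3 3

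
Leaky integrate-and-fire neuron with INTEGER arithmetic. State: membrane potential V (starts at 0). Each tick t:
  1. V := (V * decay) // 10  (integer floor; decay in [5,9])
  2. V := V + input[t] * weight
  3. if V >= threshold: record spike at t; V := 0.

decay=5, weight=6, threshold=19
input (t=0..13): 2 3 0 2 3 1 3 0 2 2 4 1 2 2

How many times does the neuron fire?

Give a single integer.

t=0: input=2 -> V=12
t=1: input=3 -> V=0 FIRE
t=2: input=0 -> V=0
t=3: input=2 -> V=12
t=4: input=3 -> V=0 FIRE
t=5: input=1 -> V=6
t=6: input=3 -> V=0 FIRE
t=7: input=0 -> V=0
t=8: input=2 -> V=12
t=9: input=2 -> V=18
t=10: input=4 -> V=0 FIRE
t=11: input=1 -> V=6
t=12: input=2 -> V=15
t=13: input=2 -> V=0 FIRE

Answer: 5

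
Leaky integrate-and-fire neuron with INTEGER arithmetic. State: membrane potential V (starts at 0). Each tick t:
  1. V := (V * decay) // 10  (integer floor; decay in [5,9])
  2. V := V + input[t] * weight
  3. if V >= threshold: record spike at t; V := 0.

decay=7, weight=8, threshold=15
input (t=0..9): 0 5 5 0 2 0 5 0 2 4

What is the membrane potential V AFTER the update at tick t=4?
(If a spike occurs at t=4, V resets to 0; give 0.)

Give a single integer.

t=0: input=0 -> V=0
t=1: input=5 -> V=0 FIRE
t=2: input=5 -> V=0 FIRE
t=3: input=0 -> V=0
t=4: input=2 -> V=0 FIRE
t=5: input=0 -> V=0
t=6: input=5 -> V=0 FIRE
t=7: input=0 -> V=0
t=8: input=2 -> V=0 FIRE
t=9: input=4 -> V=0 FIRE

Answer: 0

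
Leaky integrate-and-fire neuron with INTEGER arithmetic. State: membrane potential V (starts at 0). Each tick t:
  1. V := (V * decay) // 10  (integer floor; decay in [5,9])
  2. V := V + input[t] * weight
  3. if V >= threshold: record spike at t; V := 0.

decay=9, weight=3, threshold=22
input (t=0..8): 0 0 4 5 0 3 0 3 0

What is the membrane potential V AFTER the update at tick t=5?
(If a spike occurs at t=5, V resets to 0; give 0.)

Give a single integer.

Answer: 9

Derivation:
t=0: input=0 -> V=0
t=1: input=0 -> V=0
t=2: input=4 -> V=12
t=3: input=5 -> V=0 FIRE
t=4: input=0 -> V=0
t=5: input=3 -> V=9
t=6: input=0 -> V=8
t=7: input=3 -> V=16
t=8: input=0 -> V=14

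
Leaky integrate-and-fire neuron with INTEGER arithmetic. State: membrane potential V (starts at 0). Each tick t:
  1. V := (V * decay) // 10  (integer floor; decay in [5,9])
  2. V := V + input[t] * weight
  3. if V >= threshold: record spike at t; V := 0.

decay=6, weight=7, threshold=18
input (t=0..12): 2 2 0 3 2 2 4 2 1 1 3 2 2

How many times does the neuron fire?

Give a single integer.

t=0: input=2 -> V=14
t=1: input=2 -> V=0 FIRE
t=2: input=0 -> V=0
t=3: input=3 -> V=0 FIRE
t=4: input=2 -> V=14
t=5: input=2 -> V=0 FIRE
t=6: input=4 -> V=0 FIRE
t=7: input=2 -> V=14
t=8: input=1 -> V=15
t=9: input=1 -> V=16
t=10: input=3 -> V=0 FIRE
t=11: input=2 -> V=14
t=12: input=2 -> V=0 FIRE

Answer: 6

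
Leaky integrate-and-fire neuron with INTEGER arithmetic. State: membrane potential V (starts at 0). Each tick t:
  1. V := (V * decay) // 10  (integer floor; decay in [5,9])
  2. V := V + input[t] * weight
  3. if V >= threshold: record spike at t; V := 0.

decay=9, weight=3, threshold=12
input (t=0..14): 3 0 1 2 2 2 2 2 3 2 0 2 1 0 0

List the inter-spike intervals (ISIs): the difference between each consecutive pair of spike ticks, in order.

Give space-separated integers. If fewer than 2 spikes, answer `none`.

Answer: 3 2 4

Derivation:
t=0: input=3 -> V=9
t=1: input=0 -> V=8
t=2: input=1 -> V=10
t=3: input=2 -> V=0 FIRE
t=4: input=2 -> V=6
t=5: input=2 -> V=11
t=6: input=2 -> V=0 FIRE
t=7: input=2 -> V=6
t=8: input=3 -> V=0 FIRE
t=9: input=2 -> V=6
t=10: input=0 -> V=5
t=11: input=2 -> V=10
t=12: input=1 -> V=0 FIRE
t=13: input=0 -> V=0
t=14: input=0 -> V=0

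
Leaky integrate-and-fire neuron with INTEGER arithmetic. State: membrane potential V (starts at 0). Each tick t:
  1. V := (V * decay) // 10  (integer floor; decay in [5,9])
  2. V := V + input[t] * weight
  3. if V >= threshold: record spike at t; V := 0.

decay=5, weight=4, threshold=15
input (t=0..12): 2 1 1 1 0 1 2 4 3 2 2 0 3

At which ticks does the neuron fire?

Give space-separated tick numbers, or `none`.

t=0: input=2 -> V=8
t=1: input=1 -> V=8
t=2: input=1 -> V=8
t=3: input=1 -> V=8
t=4: input=0 -> V=4
t=5: input=1 -> V=6
t=6: input=2 -> V=11
t=7: input=4 -> V=0 FIRE
t=8: input=3 -> V=12
t=9: input=2 -> V=14
t=10: input=2 -> V=0 FIRE
t=11: input=0 -> V=0
t=12: input=3 -> V=12

Answer: 7 10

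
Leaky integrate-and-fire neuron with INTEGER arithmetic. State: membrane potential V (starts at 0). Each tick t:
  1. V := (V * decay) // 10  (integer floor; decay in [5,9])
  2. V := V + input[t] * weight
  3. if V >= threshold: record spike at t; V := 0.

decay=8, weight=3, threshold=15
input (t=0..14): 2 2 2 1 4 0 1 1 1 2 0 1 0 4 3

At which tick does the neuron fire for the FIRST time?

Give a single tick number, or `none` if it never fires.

t=0: input=2 -> V=6
t=1: input=2 -> V=10
t=2: input=2 -> V=14
t=3: input=1 -> V=14
t=4: input=4 -> V=0 FIRE
t=5: input=0 -> V=0
t=6: input=1 -> V=3
t=7: input=1 -> V=5
t=8: input=1 -> V=7
t=9: input=2 -> V=11
t=10: input=0 -> V=8
t=11: input=1 -> V=9
t=12: input=0 -> V=7
t=13: input=4 -> V=0 FIRE
t=14: input=3 -> V=9

Answer: 4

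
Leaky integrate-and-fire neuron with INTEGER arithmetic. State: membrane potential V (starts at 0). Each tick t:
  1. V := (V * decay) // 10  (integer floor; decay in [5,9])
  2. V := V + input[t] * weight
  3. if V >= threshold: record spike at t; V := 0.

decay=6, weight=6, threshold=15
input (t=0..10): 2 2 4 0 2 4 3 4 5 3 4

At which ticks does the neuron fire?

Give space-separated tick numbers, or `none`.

Answer: 1 2 5 6 7 8 9 10

Derivation:
t=0: input=2 -> V=12
t=1: input=2 -> V=0 FIRE
t=2: input=4 -> V=0 FIRE
t=3: input=0 -> V=0
t=4: input=2 -> V=12
t=5: input=4 -> V=0 FIRE
t=6: input=3 -> V=0 FIRE
t=7: input=4 -> V=0 FIRE
t=8: input=5 -> V=0 FIRE
t=9: input=3 -> V=0 FIRE
t=10: input=4 -> V=0 FIRE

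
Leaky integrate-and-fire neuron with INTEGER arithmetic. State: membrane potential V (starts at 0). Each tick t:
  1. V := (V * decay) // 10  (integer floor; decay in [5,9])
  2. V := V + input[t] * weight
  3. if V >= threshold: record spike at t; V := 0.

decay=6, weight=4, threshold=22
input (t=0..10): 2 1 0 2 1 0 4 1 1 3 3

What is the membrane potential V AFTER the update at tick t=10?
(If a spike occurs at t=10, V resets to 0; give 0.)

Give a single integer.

Answer: 0

Derivation:
t=0: input=2 -> V=8
t=1: input=1 -> V=8
t=2: input=0 -> V=4
t=3: input=2 -> V=10
t=4: input=1 -> V=10
t=5: input=0 -> V=6
t=6: input=4 -> V=19
t=7: input=1 -> V=15
t=8: input=1 -> V=13
t=9: input=3 -> V=19
t=10: input=3 -> V=0 FIRE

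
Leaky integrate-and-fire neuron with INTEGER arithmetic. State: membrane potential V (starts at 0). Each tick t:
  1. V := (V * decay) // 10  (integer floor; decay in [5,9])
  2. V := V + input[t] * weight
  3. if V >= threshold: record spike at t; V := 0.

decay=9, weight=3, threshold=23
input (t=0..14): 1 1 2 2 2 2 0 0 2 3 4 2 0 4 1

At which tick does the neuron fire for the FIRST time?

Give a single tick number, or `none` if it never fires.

t=0: input=1 -> V=3
t=1: input=1 -> V=5
t=2: input=2 -> V=10
t=3: input=2 -> V=15
t=4: input=2 -> V=19
t=5: input=2 -> V=0 FIRE
t=6: input=0 -> V=0
t=7: input=0 -> V=0
t=8: input=2 -> V=6
t=9: input=3 -> V=14
t=10: input=4 -> V=0 FIRE
t=11: input=2 -> V=6
t=12: input=0 -> V=5
t=13: input=4 -> V=16
t=14: input=1 -> V=17

Answer: 5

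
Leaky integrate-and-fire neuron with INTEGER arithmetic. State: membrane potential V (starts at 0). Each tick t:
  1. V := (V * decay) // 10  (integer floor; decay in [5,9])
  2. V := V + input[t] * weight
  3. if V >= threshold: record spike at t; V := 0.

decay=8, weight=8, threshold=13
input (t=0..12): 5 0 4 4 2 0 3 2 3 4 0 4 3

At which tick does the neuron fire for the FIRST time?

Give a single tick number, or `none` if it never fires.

t=0: input=5 -> V=0 FIRE
t=1: input=0 -> V=0
t=2: input=4 -> V=0 FIRE
t=3: input=4 -> V=0 FIRE
t=4: input=2 -> V=0 FIRE
t=5: input=0 -> V=0
t=6: input=3 -> V=0 FIRE
t=7: input=2 -> V=0 FIRE
t=8: input=3 -> V=0 FIRE
t=9: input=4 -> V=0 FIRE
t=10: input=0 -> V=0
t=11: input=4 -> V=0 FIRE
t=12: input=3 -> V=0 FIRE

Answer: 0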